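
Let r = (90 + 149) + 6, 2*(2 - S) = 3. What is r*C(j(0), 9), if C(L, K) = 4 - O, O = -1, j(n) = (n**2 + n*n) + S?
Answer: 1225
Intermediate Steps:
S = 1/2 (S = 2 - 1/2*3 = 2 - 3/2 = 1/2 ≈ 0.50000)
j(n) = 1/2 + 2*n**2 (j(n) = (n**2 + n*n) + 1/2 = (n**2 + n**2) + 1/2 = 2*n**2 + 1/2 = 1/2 + 2*n**2)
C(L, K) = 5 (C(L, K) = 4 - 1*(-1) = 4 + 1 = 5)
r = 245 (r = 239 + 6 = 245)
r*C(j(0), 9) = 245*5 = 1225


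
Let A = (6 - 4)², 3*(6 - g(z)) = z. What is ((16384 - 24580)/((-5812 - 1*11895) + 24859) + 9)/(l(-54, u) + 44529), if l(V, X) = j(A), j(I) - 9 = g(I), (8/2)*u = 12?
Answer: 14043/79642288 ≈ 0.00017633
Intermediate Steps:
g(z) = 6 - z/3
u = 3 (u = (¼)*12 = 3)
A = 4 (A = 2² = 4)
j(I) = 15 - I/3 (j(I) = 9 + (6 - I/3) = 15 - I/3)
l(V, X) = 41/3 (l(V, X) = 15 - ⅓*4 = 15 - 4/3 = 41/3)
((16384 - 24580)/((-5812 - 1*11895) + 24859) + 9)/(l(-54, u) + 44529) = ((16384 - 24580)/((-5812 - 1*11895) + 24859) + 9)/(41/3 + 44529) = (-8196/((-5812 - 11895) + 24859) + 9)/(133628/3) = (-8196/(-17707 + 24859) + 9)*(3/133628) = (-8196/7152 + 9)*(3/133628) = (-8196*1/7152 + 9)*(3/133628) = (-683/596 + 9)*(3/133628) = (4681/596)*(3/133628) = 14043/79642288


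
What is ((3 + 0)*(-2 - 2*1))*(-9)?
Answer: 108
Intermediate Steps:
((3 + 0)*(-2 - 2*1))*(-9) = (3*(-2 - 2))*(-9) = (3*(-4))*(-9) = -12*(-9) = 108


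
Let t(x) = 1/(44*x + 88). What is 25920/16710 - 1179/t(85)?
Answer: -2513858220/557 ≈ -4.5132e+6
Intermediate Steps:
t(x) = 1/(88 + 44*x)
25920/16710 - 1179/t(85) = 25920/16710 - 1179/(1/(44*(2 + 85))) = 25920*(1/16710) - 1179/((1/44)/87) = 864/557 - 1179/((1/44)*(1/87)) = 864/557 - 1179/1/3828 = 864/557 - 1179*3828 = 864/557 - 4513212 = -2513858220/557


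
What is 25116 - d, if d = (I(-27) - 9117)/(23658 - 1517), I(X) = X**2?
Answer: 556101744/22141 ≈ 25116.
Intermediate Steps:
d = -8388/22141 (d = ((-27)**2 - 9117)/(23658 - 1517) = (729 - 9117)/22141 = -8388*1/22141 = -8388/22141 ≈ -0.37884)
25116 - d = 25116 - 1*(-8388/22141) = 25116 + 8388/22141 = 556101744/22141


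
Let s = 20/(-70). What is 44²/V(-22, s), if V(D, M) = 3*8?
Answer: 242/3 ≈ 80.667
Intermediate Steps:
s = -2/7 (s = 20*(-1/70) = -2/7 ≈ -0.28571)
V(D, M) = 24
44²/V(-22, s) = 44²/24 = 1936*(1/24) = 242/3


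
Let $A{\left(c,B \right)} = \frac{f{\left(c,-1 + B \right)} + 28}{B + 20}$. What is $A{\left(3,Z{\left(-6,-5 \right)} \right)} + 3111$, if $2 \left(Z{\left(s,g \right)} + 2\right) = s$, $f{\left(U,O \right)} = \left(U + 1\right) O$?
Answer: $\frac{46669}{15} \approx 3111.3$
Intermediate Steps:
$f{\left(U,O \right)} = O \left(1 + U\right)$ ($f{\left(U,O \right)} = \left(1 + U\right) O = O \left(1 + U\right)$)
$Z{\left(s,g \right)} = -2 + \frac{s}{2}$
$A{\left(c,B \right)} = \frac{28 + \left(1 + c\right) \left(-1 + B\right)}{20 + B}$ ($A{\left(c,B \right)} = \frac{\left(-1 + B\right) \left(1 + c\right) + 28}{B + 20} = \frac{\left(1 + c\right) \left(-1 + B\right) + 28}{20 + B} = \frac{28 + \left(1 + c\right) \left(-1 + B\right)}{20 + B}$)
$A{\left(3,Z{\left(-6,-5 \right)} \right)} + 3111 = \frac{28 + \left(1 + 3\right) \left(-1 + \left(-2 + \frac{1}{2} \left(-6\right)\right)\right)}{20 + \left(-2 + \frac{1}{2} \left(-6\right)\right)} + 3111 = \frac{28 + 4 \left(-1 - 5\right)}{20 - 5} + 3111 = \frac{28 + 4 \left(-6\right)}{15} + 3111 = \frac{28 - 24}{15} + 3111 = \frac{1}{15} \cdot 4 + 3111 = \frac{4}{15} + 3111 = \frac{46669}{15}$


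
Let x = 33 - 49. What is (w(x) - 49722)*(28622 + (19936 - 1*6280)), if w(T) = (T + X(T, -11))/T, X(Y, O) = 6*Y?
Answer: -2101850770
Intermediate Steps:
x = -16
w(T) = 7 (w(T) = (T + 6*T)/T = (7*T)/T = 7)
(w(x) - 49722)*(28622 + (19936 - 1*6280)) = (7 - 49722)*(28622 + (19936 - 1*6280)) = -49715*(28622 + (19936 - 6280)) = -49715*(28622 + 13656) = -49715*42278 = -2101850770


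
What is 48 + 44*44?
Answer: 1984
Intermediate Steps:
48 + 44*44 = 48 + 1936 = 1984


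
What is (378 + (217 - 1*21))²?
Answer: 329476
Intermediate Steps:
(378 + (217 - 1*21))² = (378 + (217 - 21))² = (378 + 196)² = 574² = 329476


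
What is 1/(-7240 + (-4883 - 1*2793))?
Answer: -1/14916 ≈ -6.7042e-5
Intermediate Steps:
1/(-7240 + (-4883 - 1*2793)) = 1/(-7240 + (-4883 - 2793)) = 1/(-7240 - 7676) = 1/(-14916) = -1/14916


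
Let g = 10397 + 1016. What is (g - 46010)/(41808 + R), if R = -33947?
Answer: -34597/7861 ≈ -4.4011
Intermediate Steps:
g = 11413
(g - 46010)/(41808 + R) = (11413 - 46010)/(41808 - 33947) = -34597/7861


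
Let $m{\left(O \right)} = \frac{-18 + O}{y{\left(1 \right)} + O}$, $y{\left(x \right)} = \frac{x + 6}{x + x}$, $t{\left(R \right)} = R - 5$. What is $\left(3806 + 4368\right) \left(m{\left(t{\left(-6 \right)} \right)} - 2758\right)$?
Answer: $- \frac{337684288}{15} \approx -2.2512 \cdot 10^{7}$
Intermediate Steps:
$t{\left(R \right)} = -5 + R$ ($t{\left(R \right)} = R - 5 = -5 + R$)
$y{\left(x \right)} = \frac{6 + x}{2 x}$
$m{\left(O \right)} = \frac{-18 + O}{\frac{7}{2} + O}$ ($m{\left(O \right)} = \frac{-18 + O}{\frac{6 + 1}{2 \cdot 1} + O} = \frac{-18 + O}{\frac{1}{2} \cdot 1 \cdot 7 + O} = \frac{-18 + O}{\frac{7}{2} + O}$)
$\left(3806 + 4368\right) \left(m{\left(t{\left(-6 \right)} \right)} - 2758\right) = \left(3806 + 4368\right) \left(\frac{2 \left(-18 - 11\right)}{7 + 2 \left(-5 - 6\right)} - 2758\right) = 8174 \left(\frac{2 \left(-18 - 11\right)}{7 + 2 \left(-11\right)} - 2758\right) = 8174 \left(2 \frac{1}{7 - 22} \left(-29\right) - 2758\right) = 8174 \left(2 \frac{1}{-15} \left(-29\right) - 2758\right) = 8174 \left(2 \left(- \frac{1}{15}\right) \left(-29\right) - 2758\right) = 8174 \left(\frac{58}{15} - 2758\right) = 8174 \left(- \frac{41312}{15}\right) = - \frac{337684288}{15}$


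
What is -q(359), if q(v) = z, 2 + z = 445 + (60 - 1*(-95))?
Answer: -598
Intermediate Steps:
z = 598 (z = -2 + (445 + (60 - 1*(-95))) = -2 + (445 + (60 + 95)) = -2 + (445 + 155) = -2 + 600 = 598)
q(v) = 598
-q(359) = -1*598 = -598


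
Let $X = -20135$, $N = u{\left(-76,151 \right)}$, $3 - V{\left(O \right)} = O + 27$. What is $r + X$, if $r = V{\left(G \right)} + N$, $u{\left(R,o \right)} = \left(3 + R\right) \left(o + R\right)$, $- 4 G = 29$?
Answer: $- \frac{102507}{4} \approx -25627.0$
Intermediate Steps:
$G = - \frac{29}{4}$ ($G = \left(- \frac{1}{4}\right) 29 = - \frac{29}{4} \approx -7.25$)
$V{\left(O \right)} = -24 - O$ ($V{\left(O \right)} = 3 - \left(O + 27\right) = 3 - \left(27 + O\right) = -24 - O$)
$u{\left(R,o \right)} = \left(3 + R\right) \left(R + o\right)$
$N = -5475$ ($N = \left(-76\right)^{2} + 3 \left(-76\right) + 3 \cdot 151 - 11476 = 5776 - 228 + 453 - 11476 = -5475$)
$r = - \frac{21967}{4}$ ($r = \left(-24 - - \frac{29}{4}\right) - 5475 = \left(-24 + \frac{29}{4}\right) - 5475 = - \frac{67}{4} - 5475 = - \frac{21967}{4} \approx -5491.8$)
$r + X = - \frac{21967}{4} - 20135 = - \frac{102507}{4}$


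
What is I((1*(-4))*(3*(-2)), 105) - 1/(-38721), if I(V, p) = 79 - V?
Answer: 2129656/38721 ≈ 55.000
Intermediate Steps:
I((1*(-4))*(3*(-2)), 105) - 1/(-38721) = (79 - 1*(-4)*3*(-2)) - 1/(-38721) = (79 - (-4)*(-6)) - 1*(-1/38721) = (79 - 1*24) + 1/38721 = (79 - 24) + 1/38721 = 55 + 1/38721 = 2129656/38721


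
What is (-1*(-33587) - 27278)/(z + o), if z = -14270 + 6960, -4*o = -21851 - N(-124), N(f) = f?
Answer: -25236/7513 ≈ -3.3590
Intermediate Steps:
o = 21727/4 (o = -(-21851 - 1*(-124))/4 = -(-21851 + 124)/4 = -¼*(-21727) = 21727/4 ≈ 5431.8)
z = -7310
(-1*(-33587) - 27278)/(z + o) = (-1*(-33587) - 27278)/(-7310 + 21727/4) = (33587 - 27278)/(-7513/4) = 6309*(-4/7513) = -25236/7513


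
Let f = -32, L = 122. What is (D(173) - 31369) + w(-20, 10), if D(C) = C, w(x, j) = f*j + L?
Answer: -31394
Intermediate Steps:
w(x, j) = 122 - 32*j (w(x, j) = -32*j + 122 = 122 - 32*j)
(D(173) - 31369) + w(-20, 10) = (173 - 31369) + (122 - 32*10) = -31196 + (122 - 320) = -31196 - 198 = -31394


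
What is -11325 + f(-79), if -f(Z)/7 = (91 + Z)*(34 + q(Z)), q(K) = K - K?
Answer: -14181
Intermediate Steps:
q(K) = 0
f(Z) = -21658 - 238*Z (f(Z) = -7*(91 + Z)*(34 + 0) = -7*(91 + Z)*34 = -7*(3094 + 34*Z) = -21658 - 238*Z)
-11325 + f(-79) = -11325 + (-21658 - 238*(-79)) = -11325 + (-21658 + 18802) = -11325 - 2856 = -14181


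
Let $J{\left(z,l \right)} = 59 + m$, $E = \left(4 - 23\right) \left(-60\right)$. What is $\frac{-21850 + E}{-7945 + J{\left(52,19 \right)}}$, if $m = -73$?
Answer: $\frac{20710}{7959} \approx 2.6021$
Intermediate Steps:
$E = 1140$ ($E = \left(-19\right) \left(-60\right) = 1140$)
$J{\left(z,l \right)} = -14$ ($J{\left(z,l \right)} = 59 - 73 = -14$)
$\frac{-21850 + E}{-7945 + J{\left(52,19 \right)}} = \frac{-21850 + 1140}{-7945 - 14} = - \frac{20710}{-7959} = \left(-20710\right) \left(- \frac{1}{7959}\right) = \frac{20710}{7959}$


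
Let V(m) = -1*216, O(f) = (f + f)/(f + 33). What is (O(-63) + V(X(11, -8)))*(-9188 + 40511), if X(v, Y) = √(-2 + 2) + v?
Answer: -33171057/5 ≈ -6.6342e+6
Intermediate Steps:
O(f) = 2*f/(33 + f) (O(f) = (2*f)/(33 + f) = 2*f/(33 + f))
X(v, Y) = v (X(v, Y) = √0 + v = 0 + v = v)
V(m) = -216
(O(-63) + V(X(11, -8)))*(-9188 + 40511) = (2*(-63)/(33 - 63) - 216)*(-9188 + 40511) = (2*(-63)/(-30) - 216)*31323 = (2*(-63)*(-1/30) - 216)*31323 = (21/5 - 216)*31323 = -1059/5*31323 = -33171057/5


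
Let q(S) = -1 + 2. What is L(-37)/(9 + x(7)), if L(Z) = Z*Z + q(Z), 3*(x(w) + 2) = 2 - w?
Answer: 2055/8 ≈ 256.88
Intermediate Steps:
x(w) = -4/3 - w/3 (x(w) = -2 + (2 - w)/3 = -2 + (2/3 - w/3) = -4/3 - w/3)
q(S) = 1
L(Z) = 1 + Z**2 (L(Z) = Z*Z + 1 = Z**2 + 1 = 1 + Z**2)
L(-37)/(9 + x(7)) = (1 + (-37)**2)/(9 + (-4/3 - 1/3*7)) = (1 + 1369)/(9 + (-4/3 - 7/3)) = 1370/(9 - 11/3) = 1370/(16/3) = (3/16)*1370 = 2055/8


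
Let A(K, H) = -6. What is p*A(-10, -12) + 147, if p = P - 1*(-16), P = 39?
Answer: -183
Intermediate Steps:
p = 55 (p = 39 - 1*(-16) = 39 + 16 = 55)
p*A(-10, -12) + 147 = 55*(-6) + 147 = -330 + 147 = -183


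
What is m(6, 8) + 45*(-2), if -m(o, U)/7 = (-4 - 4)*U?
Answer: 358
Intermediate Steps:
m(o, U) = 56*U (m(o, U) = -7*(-4 - 4)*U = -(-56)*U = 56*U)
m(6, 8) + 45*(-2) = 56*8 + 45*(-2) = 448 - 90 = 358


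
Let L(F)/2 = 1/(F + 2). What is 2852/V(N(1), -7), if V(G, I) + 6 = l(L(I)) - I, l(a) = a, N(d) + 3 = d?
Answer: 14260/3 ≈ 4753.3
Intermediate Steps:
N(d) = -3 + d
L(F) = 2/(2 + F) (L(F) = 2/(F + 2) = 2/(2 + F))
V(G, I) = -6 - I + 2/(2 + I) (V(G, I) = -6 + (2/(2 + I) - I) = -6 + (-I + 2/(2 + I)) = -6 - I + 2/(2 + I))
2852/V(N(1), -7) = 2852/(((2 - (2 - 7)*(6 - 7))/(2 - 7))) = 2852/(((2 - 1*(-5)*(-1))/(-5))) = 2852/((-(2 - 5)/5)) = 2852/((-⅕*(-3))) = 2852/(⅗) = 2852*(5/3) = 14260/3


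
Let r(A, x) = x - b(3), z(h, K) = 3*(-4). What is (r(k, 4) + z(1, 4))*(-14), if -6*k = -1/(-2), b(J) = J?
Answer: 154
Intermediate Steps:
z(h, K) = -12
k = -1/12 (k = -(-1)/(6*(-2)) = -(-1)*(-1)/(6*2) = -⅙*½ = -1/12 ≈ -0.083333)
r(A, x) = -3 + x (r(A, x) = x - 1*3 = x - 3 = -3 + x)
(r(k, 4) + z(1, 4))*(-14) = ((-3 + 4) - 12)*(-14) = (1 - 12)*(-14) = -11*(-14) = 154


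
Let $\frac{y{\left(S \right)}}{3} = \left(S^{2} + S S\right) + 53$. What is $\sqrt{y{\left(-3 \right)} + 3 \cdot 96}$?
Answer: $\sqrt{501} \approx 22.383$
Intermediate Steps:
$y{\left(S \right)} = 159 + 6 S^{2}$ ($y{\left(S \right)} = 3 \left(\left(S^{2} + S S\right) + 53\right) = 3 \left(\left(S^{2} + S^{2}\right) + 53\right) = 3 \left(2 S^{2} + 53\right) = 3 \left(53 + 2 S^{2}\right) = 159 + 6 S^{2}$)
$\sqrt{y{\left(-3 \right)} + 3 \cdot 96} = \sqrt{\left(159 + 6 \left(-3\right)^{2}\right) + 3 \cdot 96} = \sqrt{\left(159 + 6 \cdot 9\right) + 288} = \sqrt{\left(159 + 54\right) + 288} = \sqrt{213 + 288} = \sqrt{501}$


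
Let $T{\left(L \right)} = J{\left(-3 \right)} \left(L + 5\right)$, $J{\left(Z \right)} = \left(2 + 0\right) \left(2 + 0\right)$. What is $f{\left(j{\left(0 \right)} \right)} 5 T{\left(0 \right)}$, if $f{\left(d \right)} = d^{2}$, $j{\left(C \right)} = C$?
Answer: $0$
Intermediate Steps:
$J{\left(Z \right)} = 4$ ($J{\left(Z \right)} = 2 \cdot 2 = 4$)
$T{\left(L \right)} = 20 + 4 L$ ($T{\left(L \right)} = 4 \left(L + 5\right) = 4 \left(5 + L\right) = 20 + 4 L$)
$f{\left(j{\left(0 \right)} \right)} 5 T{\left(0 \right)} = 0^{2} \cdot 5 \left(20 + 4 \cdot 0\right) = 0 \cdot 5 \left(20 + 0\right) = 0 \cdot 20 = 0$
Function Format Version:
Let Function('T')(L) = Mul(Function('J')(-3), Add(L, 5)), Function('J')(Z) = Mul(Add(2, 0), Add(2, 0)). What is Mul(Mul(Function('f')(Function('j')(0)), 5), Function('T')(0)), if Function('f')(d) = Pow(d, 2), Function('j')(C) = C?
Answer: 0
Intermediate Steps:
Function('J')(Z) = 4 (Function('J')(Z) = Mul(2, 2) = 4)
Function('T')(L) = Add(20, Mul(4, L)) (Function('T')(L) = Mul(4, Add(L, 5)) = Mul(4, Add(5, L)) = Add(20, Mul(4, L)))
Mul(Mul(Function('f')(Function('j')(0)), 5), Function('T')(0)) = Mul(Mul(Pow(0, 2), 5), Add(20, Mul(4, 0))) = Mul(Mul(0, 5), Add(20, 0)) = Mul(0, 20) = 0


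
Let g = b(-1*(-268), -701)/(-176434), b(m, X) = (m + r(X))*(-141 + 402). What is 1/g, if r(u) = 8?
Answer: -88217/36018 ≈ -2.4492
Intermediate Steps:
b(m, X) = 2088 + 261*m (b(m, X) = (m + 8)*(-141 + 402) = (8 + m)*261 = 2088 + 261*m)
g = -36018/88217 (g = (2088 + 261*(-1*(-268)))/(-176434) = (2088 + 261*268)*(-1/176434) = (2088 + 69948)*(-1/176434) = 72036*(-1/176434) = -36018/88217 ≈ -0.40829)
1/g = 1/(-36018/88217) = -88217/36018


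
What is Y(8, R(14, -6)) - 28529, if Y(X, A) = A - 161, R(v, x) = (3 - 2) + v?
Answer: -28675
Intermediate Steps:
R(v, x) = 1 + v
Y(X, A) = -161 + A
Y(8, R(14, -6)) - 28529 = (-161 + (1 + 14)) - 28529 = (-161 + 15) - 28529 = -146 - 28529 = -28675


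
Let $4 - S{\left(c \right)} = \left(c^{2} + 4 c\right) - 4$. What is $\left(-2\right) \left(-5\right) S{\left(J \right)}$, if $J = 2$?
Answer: $-40$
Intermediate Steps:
$S{\left(c \right)} = 8 - c^{2} - 4 c$ ($S{\left(c \right)} = 4 - \left(\left(c^{2} + 4 c\right) - 4\right) = 4 - \left(-4 + c^{2} + 4 c\right) = 8 - c^{2} - 4 c$)
$\left(-2\right) \left(-5\right) S{\left(J \right)} = \left(-2\right) \left(-5\right) \left(8 - 2^{2} - 8\right) = 10 \left(8 - 4 - 8\right) = 10 \left(-4\right) = -40$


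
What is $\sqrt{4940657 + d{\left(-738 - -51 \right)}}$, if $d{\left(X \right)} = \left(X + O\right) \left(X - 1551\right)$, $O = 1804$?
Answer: $\sqrt{2440811} \approx 1562.3$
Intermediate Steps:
$d{\left(X \right)} = \left(-1551 + X\right) \left(1804 + X\right)$ ($d{\left(X \right)} = \left(X + 1804\right) \left(X - 1551\right) = \left(1804 + X\right) \left(-1551 + X\right) = \left(-1551 + X\right) \left(1804 + X\right)$)
$\sqrt{4940657 + d{\left(-738 - -51 \right)}} = \sqrt{4940657 + \left(-2798004 + \left(-738 - -51\right)^{2} + 253 \left(-738 - -51\right)\right)} = \sqrt{4940657 + \left(-2798004 + \left(-738 + 51\right)^{2} + 253 \left(-738 + 51\right)\right)} = \sqrt{4940657 + \left(-2798004 + \left(-687\right)^{2} + 253 \left(-687\right)\right)} = \sqrt{4940657 - 2499846} = \sqrt{2440811}$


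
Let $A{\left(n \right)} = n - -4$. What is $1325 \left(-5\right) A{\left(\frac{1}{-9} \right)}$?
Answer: $- \frac{231875}{9} \approx -25764.0$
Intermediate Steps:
$A{\left(n \right)} = 4 + n$ ($A{\left(n \right)} = n + 4 = 4 + n$)
$1325 \left(-5\right) A{\left(\frac{1}{-9} \right)} = 1325 \left(-5\right) \left(4 + \frac{1}{-9}\right) = - 6625 \left(4 - \frac{1}{9}\right) = \left(-6625\right) \frac{35}{9} = - \frac{231875}{9}$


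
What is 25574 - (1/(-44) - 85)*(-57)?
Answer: 912019/44 ≈ 20728.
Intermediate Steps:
25574 - (1/(-44) - 85)*(-57) = 25574 - (-1/44 - 85)*(-57) = 25574 - (-3741)*(-57)/44 = 25574 - 1*213237/44 = 25574 - 213237/44 = 912019/44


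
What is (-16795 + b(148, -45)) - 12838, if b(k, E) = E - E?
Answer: -29633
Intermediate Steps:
b(k, E) = 0
(-16795 + b(148, -45)) - 12838 = (-16795 + 0) - 12838 = -16795 - 12838 = -29633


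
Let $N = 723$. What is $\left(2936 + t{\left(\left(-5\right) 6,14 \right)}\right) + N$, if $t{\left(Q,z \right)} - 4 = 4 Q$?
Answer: $3543$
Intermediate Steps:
$t{\left(Q,z \right)} = 4 + 4 Q$
$\left(2936 + t{\left(\left(-5\right) 6,14 \right)}\right) + N = \left(2936 + \left(4 + 4 \left(\left(-5\right) 6\right)\right)\right) + 723 = \left(2936 + \left(4 + 4 \left(-30\right)\right)\right) + 723 = \left(2936 + \left(4 - 120\right)\right) + 723 = \left(2936 - 116\right) + 723 = 2820 + 723 = 3543$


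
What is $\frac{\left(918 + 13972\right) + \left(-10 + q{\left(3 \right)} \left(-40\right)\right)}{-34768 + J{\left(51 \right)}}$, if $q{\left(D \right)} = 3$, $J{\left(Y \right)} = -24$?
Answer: $- \frac{1845}{4349} \approx -0.42424$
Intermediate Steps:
$\frac{\left(918 + 13972\right) + \left(-10 + q{\left(3 \right)} \left(-40\right)\right)}{-34768 + J{\left(51 \right)}} = \frac{\left(918 + 13972\right) + \left(-10 + 3 \left(-40\right)\right)}{-34768 - 24} = \frac{14890 - 130}{-34792} = \left(14890 - 130\right) \left(- \frac{1}{34792}\right) = 14760 \left(- \frac{1}{34792}\right) = - \frac{1845}{4349}$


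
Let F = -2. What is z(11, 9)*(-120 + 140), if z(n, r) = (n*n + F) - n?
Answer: 2160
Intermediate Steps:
z(n, r) = -2 + n**2 - n (z(n, r) = (n*n - 2) - n = (n**2 - 2) - n = (-2 + n**2) - n = -2 + n**2 - n)
z(11, 9)*(-120 + 140) = (-2 + 11**2 - 1*11)*(-120 + 140) = (-2 + 121 - 11)*20 = 108*20 = 2160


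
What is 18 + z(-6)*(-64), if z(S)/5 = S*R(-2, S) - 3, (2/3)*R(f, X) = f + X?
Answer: -22062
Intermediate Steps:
R(f, X) = 3*X/2 + 3*f/2 (R(f, X) = 3*(f + X)/2 = 3*(X + f)/2 = 3*X/2 + 3*f/2)
z(S) = -15 + 5*S*(-3 + 3*S/2) (z(S) = 5*(S*(3*S/2 + (3/2)*(-2)) - 3) = 5*(S*(3*S/2 - 3) - 3) = 5*(S*(-3 + 3*S/2) - 3) = 5*(-3 + S*(-3 + 3*S/2)) = -15 + 5*S*(-3 + 3*S/2))
18 + z(-6)*(-64) = 18 + (-15 + (15/2)*(-6)*(-2 - 6))*(-64) = 18 + (-15 + (15/2)*(-6)*(-8))*(-64) = 18 + (-15 + 360)*(-64) = 18 + 345*(-64) = 18 - 22080 = -22062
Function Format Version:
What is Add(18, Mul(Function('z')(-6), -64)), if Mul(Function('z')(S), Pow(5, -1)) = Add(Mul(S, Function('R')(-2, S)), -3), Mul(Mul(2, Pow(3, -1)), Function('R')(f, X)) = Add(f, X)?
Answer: -22062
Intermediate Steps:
Function('R')(f, X) = Add(Mul(Rational(3, 2), X), Mul(Rational(3, 2), f)) (Function('R')(f, X) = Mul(Rational(3, 2), Add(f, X)) = Mul(Rational(3, 2), Add(X, f)) = Add(Mul(Rational(3, 2), X), Mul(Rational(3, 2), f)))
Function('z')(S) = Add(-15, Mul(5, S, Add(-3, Mul(Rational(3, 2), S)))) (Function('z')(S) = Mul(5, Add(Mul(S, Add(Mul(Rational(3, 2), S), Mul(Rational(3, 2), -2))), -3)) = Mul(5, Add(Mul(S, Add(Mul(Rational(3, 2), S), -3)), -3)) = Mul(5, Add(Mul(S, Add(-3, Mul(Rational(3, 2), S))), -3)) = Mul(5, Add(-3, Mul(S, Add(-3, Mul(Rational(3, 2), S))))) = Add(-15, Mul(5, S, Add(-3, Mul(Rational(3, 2), S)))))
Add(18, Mul(Function('z')(-6), -64)) = Add(18, Mul(Add(-15, Mul(Rational(15, 2), -6, Add(-2, -6))), -64)) = Add(18, Mul(Add(-15, Mul(Rational(15, 2), -6, -8)), -64)) = Add(18, Mul(Add(-15, 360), -64)) = Add(18, Mul(345, -64)) = Add(18, -22080) = -22062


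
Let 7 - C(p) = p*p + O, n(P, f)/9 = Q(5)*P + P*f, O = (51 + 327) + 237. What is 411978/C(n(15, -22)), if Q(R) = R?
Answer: -58854/752519 ≈ -0.078209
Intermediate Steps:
O = 615 (O = 378 + 237 = 615)
n(P, f) = 45*P + 9*P*f (n(P, f) = 9*(5*P + P*f) = 45*P + 9*P*f)
C(p) = -608 - p² (C(p) = 7 - (p*p + 615) = 7 - (p² + 615) = 7 - (615 + p²) = 7 + (-615 - p²) = -608 - p²)
411978/C(n(15, -22)) = 411978/(-608 - (9*15*(5 - 22))²) = 411978/(-608 - (9*15*(-17))²) = 411978/(-608 - 1*(-2295)²) = 411978/(-608 - 1*5267025) = 411978/(-608 - 5267025) = 411978/(-5267633) = 411978*(-1/5267633) = -58854/752519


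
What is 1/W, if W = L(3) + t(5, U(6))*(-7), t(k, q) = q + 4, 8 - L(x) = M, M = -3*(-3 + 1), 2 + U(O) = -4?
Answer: 1/16 ≈ 0.062500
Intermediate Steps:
U(O) = -6 (U(O) = -2 - 4 = -6)
M = 6 (M = -3*(-2) = 6)
L(x) = 2 (L(x) = 8 - 1*6 = 8 - 6 = 2)
t(k, q) = 4 + q
W = 16 (W = 2 + (4 - 6)*(-7) = 2 - 2*(-7) = 2 + 14 = 16)
1/W = 1/16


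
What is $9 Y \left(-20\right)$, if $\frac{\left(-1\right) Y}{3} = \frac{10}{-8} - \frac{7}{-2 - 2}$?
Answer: $270$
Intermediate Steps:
$Y = - \frac{3}{2}$ ($Y = - 3 \left(\frac{10}{-8} - \frac{7}{-2 - 2}\right) = - 3 \left(10 \left(- \frac{1}{8}\right) - \frac{7}{-4}\right) = - 3 \left(- \frac{5}{4} - - \frac{7}{4}\right) = - 3 \left(- \frac{5}{4} + \frac{7}{4}\right) = \left(-3\right) \frac{1}{2} = - \frac{3}{2} \approx -1.5$)
$9 Y \left(-20\right) = 9 \left(- \frac{3}{2}\right) \left(-20\right) = \left(- \frac{27}{2}\right) \left(-20\right) = 270$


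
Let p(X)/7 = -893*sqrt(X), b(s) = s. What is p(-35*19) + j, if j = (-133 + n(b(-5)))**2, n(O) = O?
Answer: 19044 - 6251*I*sqrt(665) ≈ 19044.0 - 1.612e+5*I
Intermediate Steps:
p(X) = -6251*sqrt(X) (p(X) = 7*(-893*sqrt(X)) = -6251*sqrt(X))
j = 19044 (j = (-133 - 5)**2 = (-138)**2 = 19044)
p(-35*19) + j = -6251*I*sqrt(665) + 19044 = 19044 - 6251*I*sqrt(665)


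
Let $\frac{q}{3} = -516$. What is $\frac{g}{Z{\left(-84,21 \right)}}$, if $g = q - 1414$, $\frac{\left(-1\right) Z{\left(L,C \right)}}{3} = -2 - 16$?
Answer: $- \frac{1481}{27} \approx -54.852$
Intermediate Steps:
$q = -1548$ ($q = 3 \left(-516\right) = -1548$)
$Z{\left(L,C \right)} = 54$ ($Z{\left(L,C \right)} = - 3 \left(-2 - 16\right) = \left(-3\right) \left(-18\right) = 54$)
$g = -2962$ ($g = -1548 - 1414 = -2962$)
$\frac{g}{Z{\left(-84,21 \right)}} = - \frac{2962}{54} = \left(-2962\right) \frac{1}{54} = - \frac{1481}{27}$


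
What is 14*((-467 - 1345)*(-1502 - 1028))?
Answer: 64181040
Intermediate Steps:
14*((-467 - 1345)*(-1502 - 1028)) = 14*(-1812*(-2530)) = 14*4584360 = 64181040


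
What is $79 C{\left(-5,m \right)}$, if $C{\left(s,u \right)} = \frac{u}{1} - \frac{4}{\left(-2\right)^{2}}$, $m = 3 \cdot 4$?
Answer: $869$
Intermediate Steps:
$m = 12$
$C{\left(s,u \right)} = -1 + u$ ($C{\left(s,u \right)} = u 1 - \frac{4}{4} = u - 1 = -1 + u$)
$79 C{\left(-5,m \right)} = 79 \left(-1 + 12\right) = 79 \cdot 11 = 869$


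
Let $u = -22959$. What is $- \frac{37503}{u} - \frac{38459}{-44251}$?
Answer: $\frac{282502826}{112884301} \approx 2.5026$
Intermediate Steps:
$- \frac{37503}{u} - \frac{38459}{-44251} = - \frac{37503}{-22959} - \frac{38459}{-44251} = \left(-37503\right) \left(- \frac{1}{22959}\right) - - \frac{38459}{44251} = \frac{4167}{2551} + \frac{38459}{44251} = \frac{282502826}{112884301}$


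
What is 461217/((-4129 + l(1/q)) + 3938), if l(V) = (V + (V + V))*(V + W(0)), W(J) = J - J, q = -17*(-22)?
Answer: -64513189092/26716313 ≈ -2414.8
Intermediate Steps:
q = 374
W(J) = 0
l(V) = 3*V² (l(V) = (V + (V + V))*(V + 0) = (V + 2*V)*V = (3*V)*V = 3*V²)
461217/((-4129 + l(1/q)) + 3938) = 461217/((-4129 + 3*(1/374)²) + 3938) = 461217/((-4129 + 3*(1/139876)) + 3938) = 461217/((-4129 + 3/139876) + 3938) = 461217/(-577548001/139876 + 3938) = 461217/(-26716313/139876) = 461217*(-139876/26716313) = -64513189092/26716313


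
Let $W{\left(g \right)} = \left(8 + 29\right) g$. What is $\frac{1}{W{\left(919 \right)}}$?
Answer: $\frac{1}{34003} \approx 2.9409 \cdot 10^{-5}$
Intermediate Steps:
$W{\left(g \right)} = 37 g$
$\frac{1}{W{\left(919 \right)}} = \frac{1}{37 \cdot 919} = \frac{1}{34003}$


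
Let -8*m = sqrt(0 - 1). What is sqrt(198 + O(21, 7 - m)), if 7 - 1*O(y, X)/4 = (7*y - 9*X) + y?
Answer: sqrt(-776 + 18*I)/2 ≈ 0.16153 + 13.929*I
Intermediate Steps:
m = -I/8 (m = -sqrt(0 - 1)/8 = -I/8 ≈ -0.125*I)
O(y, X) = 28 - 32*y + 36*X (O(y, X) = 28 - 4*((7*y - 9*X) + y) = 28 - 4*((-9*X + 7*y) + y) = 28 - 4*(-9*X + 8*y) = 28 + (-32*y + 36*X) = 28 - 32*y + 36*X)
sqrt(198 + O(21, 7 - m)) = sqrt(198 + (28 - 32*21 + 36*(7 - (-1)*I/8))) = sqrt(198 + (28 - 672 + 36*(7 + I/8))) = sqrt(198 + (28 - 672 + (252 + 9*I/2))) = sqrt(198 + (-392 + 9*I/2)) = sqrt(-194 + 9*I/2)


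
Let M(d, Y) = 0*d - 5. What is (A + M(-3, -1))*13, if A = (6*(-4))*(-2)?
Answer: 559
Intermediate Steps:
M(d, Y) = -5 (M(d, Y) = 0 - 5 = -5)
A = 48 (A = -24*(-2) = 48)
(A + M(-3, -1))*13 = (48 - 5)*13 = 43*13 = 559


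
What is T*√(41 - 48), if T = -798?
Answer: -798*I*√7 ≈ -2111.3*I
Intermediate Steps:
T*√(41 - 48) = -798*√(41 - 48) = -798*I*√7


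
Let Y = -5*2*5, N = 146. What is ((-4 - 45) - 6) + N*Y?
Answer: -7355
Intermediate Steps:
Y = -50 (Y = -10*5 = -50)
((-4 - 45) - 6) + N*Y = ((-4 - 45) - 6) + 146*(-50) = (-49 - 6) - 7300 = -55 - 7300 = -7355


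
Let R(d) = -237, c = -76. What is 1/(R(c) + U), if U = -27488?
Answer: -1/27725 ≈ -3.6069e-5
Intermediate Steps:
1/(R(c) + U) = 1/(-237 - 27488) = 1/(-27725) = -1/27725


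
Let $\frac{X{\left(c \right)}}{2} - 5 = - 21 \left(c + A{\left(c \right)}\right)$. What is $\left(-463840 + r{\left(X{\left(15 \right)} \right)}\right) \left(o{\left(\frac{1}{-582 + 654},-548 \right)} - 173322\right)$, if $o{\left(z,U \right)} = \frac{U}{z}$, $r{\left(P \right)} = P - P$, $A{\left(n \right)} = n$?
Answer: $98694947520$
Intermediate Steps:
$X{\left(c \right)} = 10 - 84 c$ ($X{\left(c \right)} = 10 + 2 \left(- 21 \left(c + c\right)\right) = 10 + 2 \left(- 21 \cdot 2 c\right) = 10 + 2 \left(- 42 c\right) = 10 - 84 c$)
$r{\left(P \right)} = 0$
$\left(-463840 + r{\left(X{\left(15 \right)} \right)}\right) \left(o{\left(\frac{1}{-582 + 654},-548 \right)} - 173322\right) = \left(-463840 + 0\right) \left(- \frac{548}{\frac{1}{-582 + 654}} - 173322\right) = - 463840 \left(- \frac{548}{\frac{1}{72}} - 173322\right) = - 463840 \left(- 548 \frac{1}{\frac{1}{72}} - 173322\right) = - 463840 \left(\left(-548\right) 72 - 173322\right) = - 463840 \left(-39456 - 173322\right) = \left(-463840\right) \left(-212778\right) = 98694947520$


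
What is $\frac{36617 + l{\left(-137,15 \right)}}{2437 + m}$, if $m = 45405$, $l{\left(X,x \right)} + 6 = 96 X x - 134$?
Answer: $- \frac{160803}{47842} \approx -3.3611$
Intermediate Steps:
$l{\left(X,x \right)} = -140 + 96 X x$ ($l{\left(X,x \right)} = -6 + \left(96 X x - 134\right) = -6 + \left(-134 + 96 X x\right) = -140 + 96 X x$)
$\frac{36617 + l{\left(-137,15 \right)}}{2437 + m} = \frac{36617 + \left(-140 + 96 \left(-137\right) 15\right)}{2437 + 45405} = \frac{36617 - 197420}{47842} = \left(36617 - 197420\right) \frac{1}{47842} = \left(-160803\right) \frac{1}{47842} = - \frac{160803}{47842}$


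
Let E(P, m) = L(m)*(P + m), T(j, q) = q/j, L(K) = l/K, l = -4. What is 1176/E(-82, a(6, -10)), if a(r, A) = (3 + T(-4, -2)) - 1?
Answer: 490/53 ≈ 9.2453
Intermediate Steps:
L(K) = -4/K
a(r, A) = 5/2 (a(r, A) = (3 - 2/(-4)) - 1 = (3 - 2*(-1/4)) - 1 = (3 + 1/2) - 1 = 7/2 - 1 = 5/2)
E(P, m) = -4*(P + m)/m (E(P, m) = (-4/m)*(P + m) = -4*(P + m)/m)
1176/E(-82, a(6, -10)) = 1176/(-4 - 4*(-82)/5/2) = 1176/(-4 - 4*(-82)*2/5) = 1176/(-4 + 656/5) = 1176/(636/5) = 1176*(5/636) = 490/53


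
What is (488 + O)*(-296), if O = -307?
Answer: -53576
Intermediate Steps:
(488 + O)*(-296) = (488 - 307)*(-296) = 181*(-296) = -53576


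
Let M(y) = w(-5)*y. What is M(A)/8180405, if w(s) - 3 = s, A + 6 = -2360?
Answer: 4732/8180405 ≈ 0.00057846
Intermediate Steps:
A = -2366 (A = -6 - 2360 = -2366)
w(s) = 3 + s
M(y) = -2*y (M(y) = (3 - 5)*y = -2*y)
M(A)/8180405 = -2*(-2366)/8180405 = 4732*(1/8180405) = 4732/8180405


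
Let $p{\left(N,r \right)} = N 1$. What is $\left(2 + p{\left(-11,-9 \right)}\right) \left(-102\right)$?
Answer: $918$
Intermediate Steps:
$p{\left(N,r \right)} = N$
$\left(2 + p{\left(-11,-9 \right)}\right) \left(-102\right) = \left(2 - 11\right) \left(-102\right) = \left(-9\right) \left(-102\right) = 918$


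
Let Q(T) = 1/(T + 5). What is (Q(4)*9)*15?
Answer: 15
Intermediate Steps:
Q(T) = 1/(5 + T)
(Q(4)*9)*15 = (9/(5 + 4))*15 = (9/9)*15 = ((⅑)*9)*15 = 1*15 = 15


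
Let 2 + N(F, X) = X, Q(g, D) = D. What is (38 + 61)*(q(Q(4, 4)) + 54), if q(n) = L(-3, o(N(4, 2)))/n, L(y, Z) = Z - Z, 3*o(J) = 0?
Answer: 5346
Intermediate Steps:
N(F, X) = -2 + X
o(J) = 0 (o(J) = (⅓)*0 = 0)
L(y, Z) = 0
q(n) = 0 (q(n) = 0/n = 0)
(38 + 61)*(q(Q(4, 4)) + 54) = (38 + 61)*(0 + 54) = 99*54 = 5346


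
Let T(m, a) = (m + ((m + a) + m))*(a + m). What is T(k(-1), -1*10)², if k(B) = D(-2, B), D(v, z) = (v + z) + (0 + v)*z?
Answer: 20449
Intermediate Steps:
D(v, z) = v + z + v*z (D(v, z) = (v + z) + v*z = v + z + v*z)
k(B) = -2 - B (k(B) = -2 + B - 2*B = -2 - B)
T(m, a) = (a + m)*(a + 3*m) (T(m, a) = (m + ((a + m) + m))*(a + m) = (m + (a + 2*m))*(a + m) = (a + 3*m)*(a + m) = (a + m)*(a + 3*m))
T(k(-1), -1*10)² = ((-1*10)² + 3*(-2 - 1*(-1))² + 4*(-1*10)*(-2 - 1*(-1)))² = ((-10)² + 3*(-2 + 1)² + 4*(-10)*(-2 + 1))² = (100 + 3*(-1)² + 4*(-10)*(-1))² = (100 + 3*1 + 40)² = (100 + 3 + 40)² = 143² = 20449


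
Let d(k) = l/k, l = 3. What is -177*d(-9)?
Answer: 59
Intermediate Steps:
d(k) = 3/k
-177*d(-9) = -531/(-9) = -531*(-1)/9 = -177*(-⅓) = 59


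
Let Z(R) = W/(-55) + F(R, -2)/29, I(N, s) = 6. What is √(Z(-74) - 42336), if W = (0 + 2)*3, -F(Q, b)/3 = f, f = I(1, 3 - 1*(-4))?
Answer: 2*I*√26926424745/1595 ≈ 205.76*I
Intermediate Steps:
f = 6
F(Q, b) = -18 (F(Q, b) = -3*6 = -18)
W = 6 (W = 2*3 = 6)
Z(R) = -1164/1595 (Z(R) = 6/(-55) - 18/29 = 6*(-1/55) - 18*1/29 = -6/55 - 18/29 = -1164/1595)
√(Z(-74) - 42336) = √(-1164/1595 - 42336) = √(-67527084/1595) = 2*I*√26926424745/1595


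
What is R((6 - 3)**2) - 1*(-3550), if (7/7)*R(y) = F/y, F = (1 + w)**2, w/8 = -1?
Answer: 31999/9 ≈ 3555.4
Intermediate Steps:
w = -8 (w = 8*(-1) = -8)
F = 49 (F = (1 - 8)**2 = (-7)**2 = 49)
R(y) = 49/y
R((6 - 3)**2) - 1*(-3550) = 49/((6 - 3)**2) - 1*(-3550) = 49/(3**2) + 3550 = 49/9 + 3550 = 31999/9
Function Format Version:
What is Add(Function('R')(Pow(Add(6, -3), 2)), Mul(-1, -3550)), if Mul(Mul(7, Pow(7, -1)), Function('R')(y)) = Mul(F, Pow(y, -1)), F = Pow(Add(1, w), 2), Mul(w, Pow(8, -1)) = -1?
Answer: Rational(31999, 9) ≈ 3555.4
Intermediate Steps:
w = -8 (w = Mul(8, -1) = -8)
F = 49 (F = Pow(Add(1, -8), 2) = Pow(-7, 2) = 49)
Function('R')(y) = Mul(49, Pow(y, -1))
Add(Function('R')(Pow(Add(6, -3), 2)), Mul(-1, -3550)) = Add(Mul(49, Pow(Pow(Add(6, -3), 2), -1)), Mul(-1, -3550)) = Add(Mul(49, Pow(Pow(3, 2), -1)), 3550) = Add(Mul(49, Pow(9, -1)), 3550) = Add(Mul(49, Rational(1, 9)), 3550) = Add(Rational(49, 9), 3550) = Rational(31999, 9)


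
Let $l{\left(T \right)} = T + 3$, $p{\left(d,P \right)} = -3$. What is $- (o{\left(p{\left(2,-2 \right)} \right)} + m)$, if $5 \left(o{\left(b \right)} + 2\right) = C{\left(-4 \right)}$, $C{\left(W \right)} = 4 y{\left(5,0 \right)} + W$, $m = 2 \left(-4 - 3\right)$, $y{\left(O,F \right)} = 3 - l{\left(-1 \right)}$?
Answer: $16$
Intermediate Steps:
$l{\left(T \right)} = 3 + T$
$y{\left(O,F \right)} = 1$ ($y{\left(O,F \right)} = 3 - \left(3 - 1\right) = 3 - 2 = 1$)
$m = -14$ ($m = 2 \left(-7\right) = -14$)
$C{\left(W \right)} = 4 + W$ ($C{\left(W \right)} = 4 \cdot 1 + W = 4 + W$)
$o{\left(b \right)} = -2$ ($o{\left(b \right)} = -2 + \frac{4 - 4}{5} = -2 + \frac{1}{5} \cdot 0 = -2 + 0 = -2$)
$- (o{\left(p{\left(2,-2 \right)} \right)} + m) = - (-2 - 14) = \left(-1\right) \left(-16\right) = 16$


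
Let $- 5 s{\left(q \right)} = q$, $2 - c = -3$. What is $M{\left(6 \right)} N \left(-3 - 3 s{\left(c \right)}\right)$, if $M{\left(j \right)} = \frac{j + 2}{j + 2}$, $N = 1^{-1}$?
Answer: $0$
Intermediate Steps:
$c = 5$ ($c = 2 - -3 = 2 + 3 = 5$)
$s{\left(q \right)} = - \frac{q}{5}$
$N = 1$
$M{\left(j \right)} = 1$ ($M{\left(j \right)} = \frac{2 + j}{2 + j} = 1$)
$M{\left(6 \right)} N \left(-3 - 3 s{\left(c \right)}\right) = 1 \cdot 1 \left(-3 - 3 \left(\left(- \frac{1}{5}\right) 5\right)\right) = 1 \left(-3 - -3\right) = 1 \left(-3 + 3\right) = 1 \cdot 0 = 0$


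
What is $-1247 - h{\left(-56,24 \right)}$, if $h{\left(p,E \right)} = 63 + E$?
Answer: $-1334$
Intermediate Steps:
$-1247 - h{\left(-56,24 \right)} = -1247 - \left(63 + 24\right) = -1247 - 87 = -1334$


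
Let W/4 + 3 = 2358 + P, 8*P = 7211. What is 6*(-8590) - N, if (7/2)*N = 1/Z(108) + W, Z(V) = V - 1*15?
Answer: -35975285/651 ≈ -55262.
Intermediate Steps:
P = 7211/8 (P = (1/8)*7211 = 7211/8 ≈ 901.38)
W = 26051/2 (W = -12 + 4*(2358 + 7211/8) = -12 + 4*(26075/8) = -12 + 26075/2 = 26051/2 ≈ 13026.)
Z(V) = -15 + V (Z(V) = V - 15 = -15 + V)
N = 2422745/651 (N = 2*(1/(-15 + 108) + 26051/2)/7 = 2*(1/93 + 26051/2)/7 = (2/7)*(2422745/186) = 2422745/651 ≈ 3721.6)
6*(-8590) - N = 6*(-8590) - 1*2422745/651 = -51540 - 2422745/651 = -35975285/651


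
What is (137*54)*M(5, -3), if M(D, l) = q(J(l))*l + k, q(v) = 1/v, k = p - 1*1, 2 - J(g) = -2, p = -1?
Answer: -40689/2 ≈ -20345.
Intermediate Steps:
J(g) = 4 (J(g) = 2 - 1*(-2) = 2 + 2 = 4)
k = -2 (k = -1 - 1*1 = -1 - 1 = -2)
M(D, l) = -2 + l/4 (M(D, l) = l/4 - 2 = -2 + l/4)
(137*54)*M(5, -3) = (137*54)*(-2 + (1/4)*(-3)) = 7398*(-2 - 3/4) = 7398*(-11/4) = -40689/2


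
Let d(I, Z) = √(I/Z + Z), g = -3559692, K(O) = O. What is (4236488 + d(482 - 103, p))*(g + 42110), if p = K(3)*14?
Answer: -14902193932016 - 1758791*√90006/21 ≈ -1.4902e+13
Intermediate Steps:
p = 42 (p = 3*14 = 42)
d(I, Z) = √(Z + I/Z)
(4236488 + d(482 - 103, p))*(g + 42110) = (4236488 + √(42 + (482 - 103)/42))*(-3559692 + 42110) = (4236488 + √(42 + 379*(1/42)))*(-3517582) = (4236488 + √(42 + 379/42))*(-3517582) = (4236488 + √(2143/42))*(-3517582) = (4236488 + √90006/42)*(-3517582) = -14902193932016 - 1758791*√90006/21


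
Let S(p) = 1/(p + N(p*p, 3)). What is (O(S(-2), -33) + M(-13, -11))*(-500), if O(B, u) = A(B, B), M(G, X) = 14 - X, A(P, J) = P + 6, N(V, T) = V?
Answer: -15750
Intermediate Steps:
A(P, J) = 6 + P
S(p) = 1/(p + p**2) (S(p) = 1/(p + p*p) = 1/(p + p**2))
O(B, u) = 6 + B
(O(S(-2), -33) + M(-13, -11))*(-500) = ((6 + 1/((-2)*(1 - 2))) + (14 - 1*(-11)))*(-500) = ((6 - 1/2/(-1)) + (14 + 11))*(-500) = ((6 - 1/2*(-1)) + 25)*(-500) = ((6 + 1/2) + 25)*(-500) = (13/2 + 25)*(-500) = (63/2)*(-500) = -15750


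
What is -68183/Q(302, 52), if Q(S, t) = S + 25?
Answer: -68183/327 ≈ -208.51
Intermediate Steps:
Q(S, t) = 25 + S
-68183/Q(302, 52) = -68183/(25 + 302) = -68183/327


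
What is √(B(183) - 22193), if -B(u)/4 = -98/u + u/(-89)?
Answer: I*√5884306564989/16287 ≈ 148.94*I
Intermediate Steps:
B(u) = 392/u + 4*u/89 (B(u) = -4*(-98/u + u/(-89)) = -4*(-98/u + u*(-1/89)) = -4*(-98/u - u/89) = 392/u + 4*u/89)
√(B(183) - 22193) = √((392/183 + (4/89)*183) - 22193) = √((392*(1/183) + 732/89) - 22193) = √((392/183 + 732/89) - 22193) = √(168844/16287 - 22193) = √(-361288547/16287) = I*√5884306564989/16287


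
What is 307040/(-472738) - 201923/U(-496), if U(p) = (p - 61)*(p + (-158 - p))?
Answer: -61239018707/20801890214 ≈ -2.9439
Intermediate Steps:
U(p) = 9638 - 158*p (U(p) = (-61 + p)*(-158) = 9638 - 158*p)
307040/(-472738) - 201923/U(-496) = 307040/(-472738) - 201923/(9638 - 158*(-496)) = 307040*(-1/472738) - 201923/(9638 + 78368) = -153520/236369 - 201923/88006 = -61239018707/20801890214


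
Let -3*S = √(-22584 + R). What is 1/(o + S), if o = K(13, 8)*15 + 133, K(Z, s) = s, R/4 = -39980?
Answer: 2277/758585 + 6*I*√45626/758585 ≈ 0.0030016 + 0.0016895*I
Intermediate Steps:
R = -159920 (R = 4*(-39980) = -159920)
S = -2*I*√45626/3 (S = -√(-22584 - 159920)/3 = -2*I*√45626/3 ≈ -142.4*I)
o = 253 (o = 8*15 + 133 = 120 + 133 = 253)
1/(o + S) = 1/(253 - 2*I*√45626/3)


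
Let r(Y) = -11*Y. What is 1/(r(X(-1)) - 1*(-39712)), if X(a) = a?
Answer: 1/39723 ≈ 2.5174e-5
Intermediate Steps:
1/(r(X(-1)) - 1*(-39712)) = 1/(-11*(-1) - 1*(-39712)) = 1/(11 + 39712) = 1/39723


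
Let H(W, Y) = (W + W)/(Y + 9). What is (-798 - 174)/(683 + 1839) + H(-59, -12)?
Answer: 147340/3783 ≈ 38.948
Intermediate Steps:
H(W, Y) = 2*W/(9 + Y) (H(W, Y) = (2*W)/(9 + Y) = 2*W/(9 + Y))
(-798 - 174)/(683 + 1839) + H(-59, -12) = (-798 - 174)/(683 + 1839) + 2*(-59)/(9 - 12) = -972/2522 + 2*(-59)/(-3) = -972*1/2522 + 2*(-59)*(-⅓) = -486/1261 + 118/3 = 147340/3783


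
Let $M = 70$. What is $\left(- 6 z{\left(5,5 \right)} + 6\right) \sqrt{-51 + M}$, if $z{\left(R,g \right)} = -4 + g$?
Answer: $0$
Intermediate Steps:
$\left(- 6 z{\left(5,5 \right)} + 6\right) \sqrt{-51 + M} = \left(- 6 \left(-4 + 5\right) + 6\right) \sqrt{-51 + 70} = \left(\left(-6\right) 1 + 6\right) \sqrt{19} = \left(-6 + 6\right) \sqrt{19} = 0 \sqrt{19} = 0$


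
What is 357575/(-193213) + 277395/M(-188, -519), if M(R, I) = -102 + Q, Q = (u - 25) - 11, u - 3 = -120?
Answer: -3579166784/3284621 ≈ -1089.7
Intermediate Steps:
u = -117 (u = 3 - 120 = -117)
Q = -153 (Q = (-117 - 25) - 11 = -142 - 11 = -153)
M(R, I) = -255 (M(R, I) = -102 - 153 = -255)
357575/(-193213) + 277395/M(-188, -519) = 357575/(-193213) + 277395/(-255) = 357575*(-1/193213) + 277395*(-1/255) = -357575/193213 - 18493/17 = -3579166784/3284621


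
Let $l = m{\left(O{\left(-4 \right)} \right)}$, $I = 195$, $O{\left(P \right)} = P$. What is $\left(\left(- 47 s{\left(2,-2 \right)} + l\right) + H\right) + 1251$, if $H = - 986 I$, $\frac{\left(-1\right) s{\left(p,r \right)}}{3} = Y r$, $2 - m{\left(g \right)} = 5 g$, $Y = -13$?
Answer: $-187331$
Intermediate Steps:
$m{\left(g \right)} = 2 - 5 g$
$s{\left(p,r \right)} = 39 r$ ($s{\left(p,r \right)} = - 3 \left(- 13 r\right) = 39 r$)
$l = 22$ ($l = 2 - -20 = 2 + 20 = 22$)
$H = -192270$ ($H = \left(-986\right) 195 = -192270$)
$\left(\left(- 47 s{\left(2,-2 \right)} + l\right) + H\right) + 1251 = \left(\left(- 47 \cdot 39 \left(-2\right) + 22\right) - 192270\right) + 1251 = \left(\left(\left(-47\right) \left(-78\right) + 22\right) - 192270\right) + 1251 = \left(\left(3666 + 22\right) - 192270\right) + 1251 = \left(3688 - 192270\right) + 1251 = -188582 + 1251 = -187331$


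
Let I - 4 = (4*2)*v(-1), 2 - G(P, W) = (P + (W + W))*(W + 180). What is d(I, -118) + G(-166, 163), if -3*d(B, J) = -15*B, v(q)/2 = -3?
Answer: -55098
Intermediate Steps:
v(q) = -6 (v(q) = 2*(-3) = -6)
G(P, W) = 2 - (180 + W)*(P + 2*W) (G(P, W) = 2 - (P + (W + W))*(W + 180) = 2 - (P + 2*W)*(180 + W) = 2 - (180 + W)*(P + 2*W))
I = -44 (I = 4 + (4*2)*(-6) = 4 + 8*(-6) = 4 - 48 = -44)
d(B, J) = 5*B (d(B, J) = -(-5)*B = 5*B)
d(I, -118) + G(-166, 163) = 5*(-44) + (2 - 360*163 - 180*(-166) - 2*163² - 1*(-166)*163) = -220 + (2 - 58680 + 29880 - 2*26569 + 27058) = -220 + (2 - 58680 + 29880 - 53138 + 27058) = -220 - 54878 = -55098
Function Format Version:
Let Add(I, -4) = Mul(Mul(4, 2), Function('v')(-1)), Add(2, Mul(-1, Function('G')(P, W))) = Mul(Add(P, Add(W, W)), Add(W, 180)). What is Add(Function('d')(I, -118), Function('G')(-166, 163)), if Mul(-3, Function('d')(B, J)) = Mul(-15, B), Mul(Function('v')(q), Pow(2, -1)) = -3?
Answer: -55098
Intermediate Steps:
Function('v')(q) = -6 (Function('v')(q) = Mul(2, -3) = -6)
Function('G')(P, W) = Add(2, Mul(-1, Add(180, W), Add(P, Mul(2, W)))) (Function('G')(P, W) = Add(2, Mul(-1, Mul(Add(P, Add(W, W)), Add(W, 180)))) = Add(2, Mul(-1, Mul(Add(P, Mul(2, W)), Add(180, W)))) = Add(2, Mul(-1, Mul(Add(180, W), Add(P, Mul(2, W))))) = Add(2, Mul(-1, Add(180, W), Add(P, Mul(2, W)))))
I = -44 (I = Add(4, Mul(Mul(4, 2), -6)) = Add(4, Mul(8, -6)) = Add(4, -48) = -44)
Function('d')(B, J) = Mul(5, B) (Function('d')(B, J) = Mul(Rational(-1, 3), Mul(-15, B)) = Mul(5, B))
Add(Function('d')(I, -118), Function('G')(-166, 163)) = Add(Mul(5, -44), Add(2, Mul(-360, 163), Mul(-180, -166), Mul(-2, Pow(163, 2)), Mul(-1, -166, 163))) = Add(-220, Add(2, -58680, 29880, Mul(-2, 26569), 27058)) = Add(-220, Add(2, -58680, 29880, -53138, 27058)) = Add(-220, -54878) = -55098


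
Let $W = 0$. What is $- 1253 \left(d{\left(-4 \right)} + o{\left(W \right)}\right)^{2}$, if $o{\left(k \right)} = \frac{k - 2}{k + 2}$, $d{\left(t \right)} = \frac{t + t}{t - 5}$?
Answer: $- \frac{1253}{81} \approx -15.469$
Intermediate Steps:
$d{\left(t \right)} = \frac{2 t}{-5 + t}$
$o{\left(k \right)} = \frac{-2 + k}{2 + k}$
$- 1253 \left(d{\left(-4 \right)} + o{\left(W \right)}\right)^{2} = - 1253 \left(2 \left(-4\right) \frac{1}{-5 - 4} + \frac{-2 + 0}{2 + 0}\right)^{2} = - 1253 \left(2 \left(-4\right) \frac{1}{-9} + \frac{1}{2} \left(-2\right)\right)^{2} = - 1253 \left(2 \left(-4\right) \left(- \frac{1}{9}\right) + \frac{1}{2} \left(-2\right)\right)^{2} = - 1253 \left(\frac{8}{9} - 1\right)^{2} = - 1253 \left(- \frac{1}{9}\right)^{2} = \left(-1253\right) \frac{1}{81} = - \frac{1253}{81}$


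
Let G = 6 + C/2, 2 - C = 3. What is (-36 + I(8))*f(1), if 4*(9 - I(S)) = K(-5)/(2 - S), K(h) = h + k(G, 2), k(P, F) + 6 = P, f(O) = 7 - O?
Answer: -1307/8 ≈ -163.38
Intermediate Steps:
C = -1 (C = 2 - 1*3 = 2 - 3 = -1)
G = 11/2 (G = 6 - 1/2 = 11/2 ≈ 5.5000)
k(P, F) = -6 + P
K(h) = -1/2 + h (K(h) = h + (-6 + 11/2) = h - 1/2 = -1/2 + h)
I(S) = 9 + 11/(8*(2 - S)) (I(S) = 9 - (-1/2 - 5)/(4*(2 - S)) = 9 - (-11)/(8*(2 - S)) = 9 + 11/(8*(2 - S)))
(-36 + I(8))*f(1) = (-36 + (-155 + 72*8)/(8*(-2 + 8)))*(7 - 1*1) = (-36 + (1/8)*(-155 + 576)/6)*(7 - 1) = (-36 + (1/8)*(1/6)*421)*6 = (-36 + 421/48)*6 = -1307/48*6 = -1307/8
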